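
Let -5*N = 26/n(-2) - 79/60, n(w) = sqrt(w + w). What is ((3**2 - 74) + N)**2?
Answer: 376566841/90000 - 252473*I/750 ≈ 4184.1 - 336.63*I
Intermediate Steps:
n(w) = sqrt(2)*sqrt(w) (n(w) = sqrt(2*w) = sqrt(2)*sqrt(w))
N = 79/300 + 13*I/5 (N = -(26/((sqrt(2)*sqrt(-2))) - 79/60)/5 = -(26/((sqrt(2)*(I*sqrt(2)))) - 79*1/60)/5 = -(26/((2*I)) - 79/60)/5 = -(26*(-I/2) - 79/60)/5 = -(-13*I - 79/60)/5 = -(-79/60 - 13*I)/5 = 79/300 + 13*I/5 ≈ 0.26333 + 2.6*I)
((3**2 - 74) + N)**2 = ((3**2 - 74) + (79/300 + 13*I/5))**2 = ((9 - 74) + (79/300 + 13*I/5))**2 = (-65 + (79/300 + 13*I/5))**2 = (-19421/300 + 13*I/5)**2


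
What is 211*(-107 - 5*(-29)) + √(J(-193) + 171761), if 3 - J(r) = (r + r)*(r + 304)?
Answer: 8018 + √214610 ≈ 8481.3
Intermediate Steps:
J(r) = 3 - 2*r*(304 + r) (J(r) = 3 - (r + r)*(r + 304) = 3 - 2*r*(304 + r))
211*(-107 - 5*(-29)) + √(J(-193) + 171761) = 211*(-107 - 5*(-29)) + √((3 - 608*(-193) - 2*(-193)²) + 171761) = 211*(-107 + 145) + √((3 + 117344 - 2*37249) + 171761) = 211*38 + √((3 + 117344 - 74498) + 171761) = 8018 + √(42849 + 171761) = 8018 + √214610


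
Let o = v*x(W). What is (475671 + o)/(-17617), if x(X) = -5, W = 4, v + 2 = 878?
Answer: -471291/17617 ≈ -26.752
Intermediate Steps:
v = 876 (v = -2 + 878 = 876)
o = -4380 (o = 876*(-5) = -4380)
(475671 + o)/(-17617) = (475671 - 4380)/(-17617) = 471291*(-1/17617) = -471291/17617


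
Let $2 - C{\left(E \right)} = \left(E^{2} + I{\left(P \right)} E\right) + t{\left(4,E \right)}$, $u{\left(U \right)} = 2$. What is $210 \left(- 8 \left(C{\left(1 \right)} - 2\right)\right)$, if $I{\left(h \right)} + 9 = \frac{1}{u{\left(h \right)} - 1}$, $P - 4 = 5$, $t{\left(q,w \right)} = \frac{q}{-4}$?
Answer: $-13440$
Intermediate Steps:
$t{\left(q,w \right)} = - \frac{q}{4}$ ($t{\left(q,w \right)} = q \left(- \frac{1}{4}\right) = - \frac{q}{4}$)
$P = 9$ ($P = 4 + 5 = 9$)
$I{\left(h \right)} = -8$ ($I{\left(h \right)} = -9 + \frac{1}{2 - 1} = -9 + 1^{-1} = -9 + 1 = -8$)
$C{\left(E \right)} = 3 - E^{2} + 8 E$ ($C{\left(E \right)} = 2 - \left(\left(E^{2} - 8 E\right) - 1\right) = 2 - \left(-1 + E^{2} - 8 E\right) = 2 + \left(1 - E^{2} + 8 E\right) = 3 - E^{2} + 8 E$)
$210 \left(- 8 \left(C{\left(1 \right)} - 2\right)\right) = 210 \left(- 8 \left(\left(3 - 1^{2} + 8 \cdot 1\right) - 2\right)\right) = 210 \left(- 8 \left(\left(3 - 1 + 8\right) - 2\right)\right) = 210 \left(- 8 \left(10 - 2\right)\right) = 210 \left(\left(-8\right) 8\right) = 210 \left(-64\right) = -13440$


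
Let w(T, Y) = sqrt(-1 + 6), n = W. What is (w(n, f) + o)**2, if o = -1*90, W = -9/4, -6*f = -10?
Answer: (90 - sqrt(5))**2 ≈ 7702.5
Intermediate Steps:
f = 5/3 (f = -1/6*(-10) = 5/3 ≈ 1.6667)
W = -9/4 (W = -9*1/4 = -9/4 ≈ -2.2500)
n = -9/4 ≈ -2.2500
w(T, Y) = sqrt(5)
o = -90
(w(n, f) + o)**2 = (sqrt(5) - 90)**2 = (-90 + sqrt(5))**2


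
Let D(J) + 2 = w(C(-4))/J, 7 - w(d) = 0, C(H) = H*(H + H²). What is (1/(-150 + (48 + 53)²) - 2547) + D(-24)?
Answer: -614950309/241224 ≈ -2549.3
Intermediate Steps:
w(d) = 7 (w(d) = 7 - 1*0 = 7 + 0 = 7)
D(J) = -2 + 7/J
(1/(-150 + (48 + 53)²) - 2547) + D(-24) = (1/(-150 + (48 + 53)²) - 2547) + (-2 + 7/(-24)) = (1/(-150 + 101²) - 2547) + (-2 + 7*(-1/24)) = (1/(-150 + 10201) - 2547) + (-2 - 7/24) = (1/10051 - 2547) - 55/24 = -25599896/10051 - 55/24 = -614950309/241224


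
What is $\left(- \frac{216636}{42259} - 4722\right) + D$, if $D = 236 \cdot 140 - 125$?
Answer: $\frac{170170193}{6037} \approx 28188.0$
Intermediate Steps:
$D = 32915$ ($D = 33040 - 125 = 32915$)
$\left(- \frac{216636}{42259} - 4722\right) + D = \left(- \frac{216636}{42259} - 4722\right) + 32915 = \left(\left(-216636\right) \frac{1}{42259} - 4722\right) + 32915 = \left(- \frac{30948}{6037} - 4722\right) + 32915 = - \frac{28537662}{6037} + 32915 = \frac{170170193}{6037}$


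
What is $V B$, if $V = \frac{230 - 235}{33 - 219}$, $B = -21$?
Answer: $- \frac{35}{62} \approx -0.56452$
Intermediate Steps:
$V = \frac{5}{186}$ ($V = - \frac{5}{-186} = \left(-5\right) \left(- \frac{1}{186}\right) = \frac{5}{186} \approx 0.026882$)
$V B = \frac{5}{186} \left(-21\right) = - \frac{35}{62}$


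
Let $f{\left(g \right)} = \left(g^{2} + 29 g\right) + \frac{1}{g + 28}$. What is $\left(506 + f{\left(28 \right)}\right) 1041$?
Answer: $\frac{122539233}{56} \approx 2.1882 \cdot 10^{6}$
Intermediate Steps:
$f{\left(g \right)} = g^{2} + \frac{1}{28 + g} + 29 g$ ($f{\left(g \right)} = \left(g^{2} + 29 g\right) + \frac{1}{28 + g} = g^{2} + \frac{1}{28 + g} + 29 g$)
$\left(506 + f{\left(28 \right)}\right) 1041 = \left(506 + \frac{1 + 28^{3} + 57 \cdot 28^{2} + 812 \cdot 28}{28 + 28}\right) 1041 = \left(506 + \frac{1 + 21952 + 57 \cdot 784 + 22736}{56}\right) 1041 = \left(506 + \frac{1 + 21952 + 44688 + 22736}{56}\right) 1041 = \left(506 + \frac{1}{56} \cdot 89377\right) 1041 = \left(506 + \frac{89377}{56}\right) 1041 = \frac{117713}{56} \cdot 1041 = \frac{122539233}{56}$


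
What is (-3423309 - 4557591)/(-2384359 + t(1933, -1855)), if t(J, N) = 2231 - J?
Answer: 2660300/794687 ≈ 3.3476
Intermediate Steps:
(-3423309 - 4557591)/(-2384359 + t(1933, -1855)) = (-3423309 - 4557591)/(-2384359 + (2231 - 1*1933)) = -7980900/(-2384359 + (2231 - 1933)) = -7980900/(-2384359 + 298) = -7980900/(-2384061) = -7980900*(-1/2384061) = 2660300/794687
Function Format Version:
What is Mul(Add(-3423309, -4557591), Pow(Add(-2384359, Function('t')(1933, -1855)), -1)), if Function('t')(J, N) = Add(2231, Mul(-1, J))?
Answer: Rational(2660300, 794687) ≈ 3.3476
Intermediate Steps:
Mul(Add(-3423309, -4557591), Pow(Add(-2384359, Function('t')(1933, -1855)), -1)) = Mul(Add(-3423309, -4557591), Pow(Add(-2384359, Add(2231, Mul(-1, 1933))), -1)) = Mul(-7980900, Pow(Add(-2384359, Add(2231, -1933)), -1)) = Mul(-7980900, Pow(Add(-2384359, 298), -1)) = Mul(-7980900, Pow(-2384061, -1)) = Mul(-7980900, Rational(-1, 2384061)) = Rational(2660300, 794687)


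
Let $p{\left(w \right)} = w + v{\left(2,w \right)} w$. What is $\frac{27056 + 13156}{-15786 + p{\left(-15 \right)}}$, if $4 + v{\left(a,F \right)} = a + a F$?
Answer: $- \frac{13404}{5107} \approx -2.6246$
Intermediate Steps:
$v{\left(a,F \right)} = -4 + a + F a$ ($v{\left(a,F \right)} = -4 + \left(a + a F\right) = -4 + \left(a + F a\right) = -4 + a + F a$)
$p{\left(w \right)} = w + w \left(-2 + 2 w\right)$ ($p{\left(w \right)} = w + \left(-4 + 2 + w 2\right) w = w + \left(-4 + 2 + 2 w\right) w = w + \left(-2 + 2 w\right) w = w + w \left(-2 + 2 w\right)$)
$\frac{27056 + 13156}{-15786 + p{\left(-15 \right)}} = \frac{27056 + 13156}{-15786 - 15 \left(-1 + 2 \left(-15\right)\right)} = \frac{40212}{-15786 - 15 \left(-1 - 30\right)} = \frac{40212}{-15786 - -465} = \frac{40212}{-15786 + 465} = \frac{40212}{-15321} = 40212 \left(- \frac{1}{15321}\right) = - \frac{13404}{5107}$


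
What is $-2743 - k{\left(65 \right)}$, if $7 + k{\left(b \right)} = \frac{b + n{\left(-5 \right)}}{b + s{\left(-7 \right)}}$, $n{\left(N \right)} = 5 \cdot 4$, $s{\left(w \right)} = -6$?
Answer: $- \frac{161509}{59} \approx -2737.4$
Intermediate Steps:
$n{\left(N \right)} = 20$
$k{\left(b \right)} = -7 + \frac{20 + b}{-6 + b}$ ($k{\left(b \right)} = -7 + \frac{b + 20}{b - 6} = -7 + \frac{20 + b}{-6 + b}$)
$-2743 - k{\left(65 \right)} = -2743 - \frac{2 \left(31 - 195\right)}{-6 + 65} = -2743 - \frac{2 \left(31 - 195\right)}{59} = -2743 - 2 \cdot \frac{1}{59} \left(-164\right) = -2743 - - \frac{328}{59} = -2743 + \frac{328}{59} = - \frac{161509}{59}$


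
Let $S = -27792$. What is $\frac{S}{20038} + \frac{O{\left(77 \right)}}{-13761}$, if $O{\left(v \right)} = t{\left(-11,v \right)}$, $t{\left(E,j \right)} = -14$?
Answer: $- \frac{191082590}{137871459} \approx -1.3859$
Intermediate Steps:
$O{\left(v \right)} = -14$
$\frac{S}{20038} + \frac{O{\left(77 \right)}}{-13761} = - \frac{27792}{20038} - \frac{14}{-13761} = \left(-27792\right) \frac{1}{20038} - - \frac{14}{13761} = - \frac{13896}{10019} + \frac{14}{13761} = - \frac{191082590}{137871459}$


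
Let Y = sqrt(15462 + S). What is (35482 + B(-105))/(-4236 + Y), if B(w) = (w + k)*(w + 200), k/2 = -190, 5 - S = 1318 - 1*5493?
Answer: 22435974/8962027 + 10593*sqrt(19642)/17924054 ≈ 2.5863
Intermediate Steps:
S = 4180 (S = 5 - (1318 - 1*5493) = 5 - (1318 - 5493) = 5 - 1*(-4175) = 5 + 4175 = 4180)
k = -380 (k = 2*(-190) = -380)
B(w) = (-380 + w)*(200 + w) (B(w) = (w - 380)*(w + 200) = (-380 + w)*(200 + w))
Y = sqrt(19642) (Y = sqrt(15462 + 4180) = sqrt(19642) ≈ 140.15)
(35482 + B(-105))/(-4236 + Y) = (35482 + (-76000 + (-105)**2 - 180*(-105)))/(-4236 + sqrt(19642)) = (35482 + (-76000 + 11025 + 18900))/(-4236 + sqrt(19642)) = (35482 - 46075)/(-4236 + sqrt(19642)) = -10593/(-4236 + sqrt(19642))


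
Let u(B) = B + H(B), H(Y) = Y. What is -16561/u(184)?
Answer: -16561/368 ≈ -45.003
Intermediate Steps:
u(B) = 2*B (u(B) = B + B = 2*B)
-16561/u(184) = -16561/(2*184) = -16561/368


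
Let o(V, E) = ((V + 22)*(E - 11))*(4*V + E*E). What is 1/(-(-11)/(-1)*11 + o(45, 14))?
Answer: 1/75455 ≈ 1.3253e-5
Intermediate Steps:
o(V, E) = (-11 + E)*(22 + V)*(E**2 + 4*V) (o(V, E) = ((22 + V)*(-11 + E))*(4*V + E**2) = ((-11 + E)*(22 + V))*(E**2 + 4*V) = (-11 + E)*(22 + V)*(E**2 + 4*V))
1/(-(-11)/(-1)*11 + o(45, 14)) = 1/(-(-11)/(-1)*11 + (-968*45 - 242*14**2 - 44*45**2 + 22*14**3 + 45*14**3 - 11*45*14**2 + 4*14*45**2 + 88*14*45)) = 1/(-(-11)*(-1)*11 + (-43560 - 242*196 - 44*2025 + 22*2744 + 45*2744 - 11*45*196 + 4*14*2025 + 55440)) = 1/(-11*1*11 + (-43560 - 47432 - 89100 + 60368 + 123480 - 97020 + 113400 + 55440)) = 1/(-11*11 + 75576) = 1/(-121 + 75576) = 1/75455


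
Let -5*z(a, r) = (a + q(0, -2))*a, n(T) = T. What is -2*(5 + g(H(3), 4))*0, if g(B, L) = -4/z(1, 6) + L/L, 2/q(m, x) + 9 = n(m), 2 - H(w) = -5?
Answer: 0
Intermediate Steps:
H(w) = 7 (H(w) = 2 - 1*(-5) = 2 + 5 = 7)
q(m, x) = 2/(-9 + m)
z(a, r) = -a*(-2/9 + a)/5 (z(a, r) = -(a + 2/(-9 + 0))*a/5 = -(a + 2/(-9))*a/5 = -(a + 2*(-1/9))*a/5 = -(a - 2/9)*a/5 = -(-2/9 + a)*a/5 = -a*(-2/9 + a)/5)
g(B, L) = 187/7 (g(B, L) = -4*45/(2 - 9*1) + L/L = -4*45/(2 - 9) + 1 = -4/((1/45)*1*(-7)) + 1 = -4/(-7/45) + 1 = -4*(-45/7) + 1 = 180/7 + 1 = 187/7)
-2*(5 + g(H(3), 4))*0 = -2*(5 + 187/7)*0 = -2*222/7*0 = -444/7*0 = 0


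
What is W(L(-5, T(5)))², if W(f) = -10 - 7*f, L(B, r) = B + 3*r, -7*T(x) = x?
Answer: 1600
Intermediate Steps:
T(x) = -x/7
W(L(-5, T(5)))² = (-10 - 7*(-5 + 3*(-⅐*5)))² = (-10 - 7*(-5 + 3*(-5/7)))² = (-10 - 7*(-5 - 15/7))² = (-10 - 7*(-50/7))² = (-10 + 50)² = 40² = 1600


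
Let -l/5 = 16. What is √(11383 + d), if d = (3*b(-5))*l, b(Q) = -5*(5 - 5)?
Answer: √11383 ≈ 106.69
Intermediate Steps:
l = -80 (l = -5*16 = -80)
b(Q) = 0 (b(Q) = -5*0 = 0)
d = 0 (d = (3*0)*(-80) = 0*(-80) = 0)
√(11383 + d) = √(11383 + 0) = √11383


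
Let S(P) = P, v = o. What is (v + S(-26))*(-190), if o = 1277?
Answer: -237690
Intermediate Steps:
v = 1277
(v + S(-26))*(-190) = (1277 - 26)*(-190) = 1251*(-190) = -237690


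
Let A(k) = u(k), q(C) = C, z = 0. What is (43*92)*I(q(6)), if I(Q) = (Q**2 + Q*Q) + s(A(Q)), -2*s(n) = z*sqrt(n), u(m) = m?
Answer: 284832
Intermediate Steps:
A(k) = k
s(n) = 0 (s(n) = -0*sqrt(n) = -1/2*0 = 0)
I(Q) = 2*Q**2 (I(Q) = (Q**2 + Q*Q) + 0 = (Q**2 + Q**2) + 0 = 2*Q**2 + 0 = 2*Q**2)
(43*92)*I(q(6)) = (43*92)*(2*6**2) = 3956*(2*36) = 3956*72 = 284832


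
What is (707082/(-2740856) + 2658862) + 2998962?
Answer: 7753640075131/1370428 ≈ 5.6578e+6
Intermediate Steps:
(707082/(-2740856) + 2658862) + 2998962 = (707082*(-1/2740856) + 2658862) + 2998962 = (-353541/1370428 + 2658862) + 2998962 = 3643778579395/1370428 + 2998962 = 7753640075131/1370428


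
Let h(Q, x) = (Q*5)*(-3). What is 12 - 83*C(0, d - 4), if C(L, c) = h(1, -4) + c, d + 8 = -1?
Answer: 2336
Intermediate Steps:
d = -9 (d = -8 - 1 = -9)
h(Q, x) = -15*Q (h(Q, x) = (5*Q)*(-3) = -15*Q)
C(L, c) = -15 + c (C(L, c) = -15*1 + c = -15 + c)
12 - 83*C(0, d - 4) = 12 - 83*(-15 + (-9 - 4)) = 12 - 83*(-15 - 13) = 12 - 83*(-28) = 12 + 2324 = 2336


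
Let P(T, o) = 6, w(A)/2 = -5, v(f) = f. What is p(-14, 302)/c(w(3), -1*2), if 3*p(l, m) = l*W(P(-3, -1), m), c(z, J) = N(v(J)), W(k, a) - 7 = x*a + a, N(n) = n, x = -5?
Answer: -8407/3 ≈ -2802.3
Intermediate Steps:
w(A) = -10 (w(A) = 2*(-5) = -10)
W(k, a) = 7 - 4*a (W(k, a) = 7 + (-5*a + a) = 7 - 4*a)
c(z, J) = J
p(l, m) = l*(7 - 4*m)/3 (p(l, m) = (l*(7 - 4*m))/3 = l*(7 - 4*m)/3)
p(-14, 302)/c(w(3), -1*2) = ((⅓)*(-14)*(7 - 4*302))/((-1*2)) = ((⅓)*(-14)*(7 - 1208))/(-2) = ((⅓)*(-14)*(-1201))*(-½) = (16814/3)*(-½) = -8407/3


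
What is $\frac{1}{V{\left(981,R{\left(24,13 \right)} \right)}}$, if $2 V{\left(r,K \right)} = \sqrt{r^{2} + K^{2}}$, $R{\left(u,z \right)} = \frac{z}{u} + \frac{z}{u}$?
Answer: $\frac{24 \sqrt{138580153}}{138580153} \approx 0.0020387$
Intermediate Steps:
$R{\left(u,z \right)} = \frac{2 z}{u}$
$V{\left(r,K \right)} = \frac{\sqrt{K^{2} + r^{2}}}{2}$ ($V{\left(r,K \right)} = \frac{\sqrt{r^{2} + K^{2}}}{2} = \frac{\sqrt{K^{2} + r^{2}}}{2}$)
$\frac{1}{V{\left(981,R{\left(24,13 \right)} \right)}} = \frac{1}{\frac{1}{2} \sqrt{\left(2 \cdot 13 \cdot \frac{1}{24}\right)^{2} + 981^{2}}} = \frac{1}{\frac{1}{2} \sqrt{\left(2 \cdot 13 \cdot \frac{1}{24}\right)^{2} + 962361}} = \frac{1}{\frac{1}{2} \sqrt{\left(\frac{13}{12}\right)^{2} + 962361}} = \frac{1}{\frac{1}{2} \sqrt{\frac{169}{144} + 962361}} = \frac{1}{\frac{1}{2} \sqrt{\frac{138580153}{144}}} = \frac{1}{\frac{1}{2} \frac{\sqrt{138580153}}{12}} = \frac{1}{\frac{1}{24} \sqrt{138580153}} = \frac{24 \sqrt{138580153}}{138580153}$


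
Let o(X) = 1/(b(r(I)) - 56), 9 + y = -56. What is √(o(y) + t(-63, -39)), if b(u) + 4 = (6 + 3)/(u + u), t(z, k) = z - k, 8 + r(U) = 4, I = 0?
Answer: 4*I*√358926/489 ≈ 4.9007*I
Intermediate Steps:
r(U) = -4 (r(U) = -8 + 4 = -4)
b(u) = -4 + 9/(2*u) (b(u) = -4 + (6 + 3)/(u + u) = -4 + 9/((2*u)) = -4 + 9*(1/(2*u)) = -4 + 9/(2*u))
y = -65 (y = -9 - 56 = -65)
o(X) = -8/489 (o(X) = 1/((-4 + (9/2)/(-4)) - 56) = 1/((-4 + (9/2)*(-¼)) - 56) = 1/((-4 - 9/8) - 56) = 1/(-41/8 - 56) = 1/(-489/8) = -8/489)
√(o(y) + t(-63, -39)) = √(-8/489 + (-63 - 1*(-39))) = √(-8/489 + (-63 + 39)) = √(-8/489 - 24) = √(-11744/489) = 4*I*√358926/489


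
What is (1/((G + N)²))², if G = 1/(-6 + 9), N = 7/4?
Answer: 20736/390625 ≈ 0.053084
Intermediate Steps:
N = 7/4 (N = 7*(¼) = 7/4 ≈ 1.7500)
G = ⅓ (G = 1/3 = ⅓ ≈ 0.33333)
(1/((G + N)²))² = (1/((⅓ + 7/4)²))² = (1/((25/12)²))² = (1/(625/144))² = (144/625)² = 20736/390625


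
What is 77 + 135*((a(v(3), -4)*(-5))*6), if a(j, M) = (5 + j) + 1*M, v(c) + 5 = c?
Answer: 4127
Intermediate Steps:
v(c) = -5 + c
a(j, M) = 5 + M + j (a(j, M) = (5 + j) + M = 5 + M + j)
77 + 135*((a(v(3), -4)*(-5))*6) = 77 + 135*(((5 - 4 + (-5 + 3))*(-5))*6) = 77 + 135*(((5 - 4 - 2)*(-5))*6) = 77 + 135*(-1*(-5)*6) = 77 + 135*(5*6) = 77 + 135*30 = 77 + 4050 = 4127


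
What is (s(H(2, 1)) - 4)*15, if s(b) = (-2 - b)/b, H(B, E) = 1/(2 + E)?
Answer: -165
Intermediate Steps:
s(b) = (-2 - b)/b
(s(H(2, 1)) - 4)*15 = ((-2 - 1/(2 + 1))/(1/(2 + 1)) - 4)*15 = ((-2 - 1/3)/(1/3) - 4)*15 = ((-2 - 1*1/3)/(1/3) - 4)*15 = (3*(-2 - 1/3) - 4)*15 = (3*(-7/3) - 4)*15 = (-7 - 4)*15 = -11*15 = -165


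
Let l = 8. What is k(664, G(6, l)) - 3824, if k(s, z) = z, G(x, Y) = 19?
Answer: -3805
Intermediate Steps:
k(664, G(6, l)) - 3824 = 19 - 3824 = -3805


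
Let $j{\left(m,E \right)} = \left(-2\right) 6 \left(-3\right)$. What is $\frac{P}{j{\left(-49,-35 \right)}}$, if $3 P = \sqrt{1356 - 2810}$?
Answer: $\frac{i \sqrt{1454}}{108} \approx 0.35307 i$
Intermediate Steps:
$j{\left(m,E \right)} = 36$ ($j{\left(m,E \right)} = \left(-12\right) \left(-3\right) = 36$)
$P = \frac{i \sqrt{1454}}{3}$ ($P = \frac{\sqrt{1356 - 2810}}{3} = \frac{\sqrt{-1454}}{3} = \frac{i \sqrt{1454}}{3} \approx 12.71 i$)
$\frac{P}{j{\left(-49,-35 \right)}} = \frac{\frac{1}{3} i \sqrt{1454}}{36} = \frac{i \sqrt{1454}}{3} \cdot \frac{1}{36} = \frac{i \sqrt{1454}}{108}$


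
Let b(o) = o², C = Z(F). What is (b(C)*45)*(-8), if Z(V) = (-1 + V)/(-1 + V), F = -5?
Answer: -360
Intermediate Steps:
Z(V) = 1
C = 1
(b(C)*45)*(-8) = (1²*45)*(-8) = (1*45)*(-8) = 45*(-8) = -360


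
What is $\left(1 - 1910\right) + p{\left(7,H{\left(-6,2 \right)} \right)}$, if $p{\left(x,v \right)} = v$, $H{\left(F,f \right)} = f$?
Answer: $-1907$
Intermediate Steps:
$\left(1 - 1910\right) + p{\left(7,H{\left(-6,2 \right)} \right)} = \left(1 - 1910\right) + 2 = -1909 + 2 = -1907$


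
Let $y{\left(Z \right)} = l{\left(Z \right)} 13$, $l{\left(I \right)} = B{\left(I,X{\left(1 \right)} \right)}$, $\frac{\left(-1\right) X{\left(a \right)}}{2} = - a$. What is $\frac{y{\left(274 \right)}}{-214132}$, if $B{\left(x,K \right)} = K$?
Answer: $- \frac{13}{107066} \approx -0.00012142$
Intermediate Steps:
$X{\left(a \right)} = 2 a$ ($X{\left(a \right)} = - 2 \left(- a\right) = 2 a$)
$l{\left(I \right)} = 2$ ($l{\left(I \right)} = 2 \cdot 1 = 2$)
$y{\left(Z \right)} = 26$ ($y{\left(Z \right)} = 2 \cdot 13 = 26$)
$\frac{y{\left(274 \right)}}{-214132} = \frac{26}{-214132} = 26 \left(- \frac{1}{214132}\right) = - \frac{13}{107066}$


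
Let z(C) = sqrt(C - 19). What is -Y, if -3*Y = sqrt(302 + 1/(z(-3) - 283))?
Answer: sqrt((85465 - 302*I*sqrt(22))/(283 - I*sqrt(22)))/3 ≈ 5.7927 - 5.6152e-7*I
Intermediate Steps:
z(C) = sqrt(-19 + C)
Y = -sqrt(302 + 1/(-283 + I*sqrt(22)))/3 (Y = -sqrt(302 + 1/(sqrt(-19 - 3) - 283))/3 = -sqrt(302 + 1/(sqrt(-22) - 283))/3 = -sqrt(302 + 1/(I*sqrt(22) - 283))/3 = -sqrt(302 + 1/(-283 + I*sqrt(22)))/3 ≈ -5.7927 + 5.6152e-7*I)
-Y = -(-1)*sqrt((85465 - 302*I*sqrt(22))/(283 - I*sqrt(22)))/3 = sqrt((85465 - 302*I*sqrt(22))/(283 - I*sqrt(22)))/3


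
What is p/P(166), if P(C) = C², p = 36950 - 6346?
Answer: 7651/6889 ≈ 1.1106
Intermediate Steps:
p = 30604
p/P(166) = 30604/(166²) = 30604/27556 = 30604*(1/27556) = 7651/6889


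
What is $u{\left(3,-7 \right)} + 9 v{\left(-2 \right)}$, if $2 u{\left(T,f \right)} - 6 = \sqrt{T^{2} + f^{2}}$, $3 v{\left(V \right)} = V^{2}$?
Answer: $15 + \frac{\sqrt{58}}{2} \approx 18.808$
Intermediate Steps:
$v{\left(V \right)} = \frac{V^{2}}{3}$
$u{\left(T,f \right)} = 3 + \frac{\sqrt{T^{2} + f^{2}}}{2}$
$u{\left(3,-7 \right)} + 9 v{\left(-2 \right)} = \left(3 + \frac{\sqrt{3^{2} + \left(-7\right)^{2}}}{2}\right) + 9 \frac{\left(-2\right)^{2}}{3} = \left(3 + \frac{\sqrt{9 + 49}}{2}\right) + 9 \cdot \frac{1}{3} \cdot 4 = \left(3 + \frac{\sqrt{58}}{2}\right) + 9 \cdot \frac{4}{3} = \left(3 + \frac{\sqrt{58}}{2}\right) + 12 = 15 + \frac{\sqrt{58}}{2}$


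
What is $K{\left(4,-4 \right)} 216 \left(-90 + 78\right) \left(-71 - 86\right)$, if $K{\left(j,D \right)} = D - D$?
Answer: $0$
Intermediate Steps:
$K{\left(j,D \right)} = 0$
$K{\left(4,-4 \right)} 216 \left(-90 + 78\right) \left(-71 - 86\right) = 0 \cdot 216 \left(-90 + 78\right) \left(-71 - 86\right) = 0 \left(\left(-12\right) \left(-157\right)\right) = 0 \cdot 1884 = 0$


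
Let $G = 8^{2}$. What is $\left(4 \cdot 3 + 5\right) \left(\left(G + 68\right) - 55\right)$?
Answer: $1309$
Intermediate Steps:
$G = 64$
$\left(4 \cdot 3 + 5\right) \left(\left(G + 68\right) - 55\right) = \left(4 \cdot 3 + 5\right) \left(\left(64 + 68\right) - 55\right) = \left(12 + 5\right) \left(132 - 55\right) = 17 \cdot 77 = 1309$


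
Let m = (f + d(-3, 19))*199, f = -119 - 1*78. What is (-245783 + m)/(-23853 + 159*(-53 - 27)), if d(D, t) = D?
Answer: 285583/36573 ≈ 7.8086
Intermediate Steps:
f = -197 (f = -119 - 78 = -197)
m = -39800 (m = (-197 - 3)*199 = -200*199 = -39800)
(-245783 + m)/(-23853 + 159*(-53 - 27)) = (-245783 - 39800)/(-23853 + 159*(-53 - 27)) = -285583/(-23853 + 159*(-80)) = -285583/(-23853 - 12720) = -285583/(-36573) = -285583*(-1/36573) = 285583/36573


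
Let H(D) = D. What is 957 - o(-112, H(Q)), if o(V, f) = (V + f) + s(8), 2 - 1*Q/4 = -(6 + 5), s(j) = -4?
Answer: 1021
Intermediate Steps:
Q = 52 (Q = 8 - (-4)*(6 + 5) = 8 - (-4)*11 = 8 - 4*(-11) = 8 + 44 = 52)
o(V, f) = -4 + V + f (o(V, f) = (V + f) - 4 = -4 + V + f)
957 - o(-112, H(Q)) = 957 - (-4 - 112 + 52) = 957 - 1*(-64) = 957 + 64 = 1021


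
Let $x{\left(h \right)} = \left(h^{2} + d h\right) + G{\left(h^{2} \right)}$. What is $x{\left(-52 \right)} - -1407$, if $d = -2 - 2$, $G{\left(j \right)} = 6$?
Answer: $4325$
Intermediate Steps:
$d = -4$
$x{\left(h \right)} = 6 + h^{2} - 4 h$ ($x{\left(h \right)} = \left(h^{2} - 4 h\right) + 6 = 6 + h^{2} - 4 h$)
$x{\left(-52 \right)} - -1407 = \left(6 + \left(-52\right)^{2} - -208\right) - -1407 = \left(6 + 2704 + 208\right) + 1407 = 2918 + 1407 = 4325$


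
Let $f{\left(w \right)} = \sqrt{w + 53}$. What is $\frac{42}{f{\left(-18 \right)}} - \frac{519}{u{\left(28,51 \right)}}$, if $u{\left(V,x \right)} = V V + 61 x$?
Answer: $- \frac{519}{3895} + \frac{6 \sqrt{35}}{5} \approx 6.966$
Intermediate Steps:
$u{\left(V,x \right)} = V^{2} + 61 x$
$f{\left(w \right)} = \sqrt{53 + w}$
$\frac{42}{f{\left(-18 \right)}} - \frac{519}{u{\left(28,51 \right)}} = \frac{42}{\sqrt{53 - 18}} - \frac{519}{28^{2} + 61 \cdot 51} = \frac{42}{\sqrt{35}} - \frac{519}{784 + 3111} = 42 \frac{\sqrt{35}}{35} - \frac{519}{3895} = \frac{6 \sqrt{35}}{5} - \frac{519}{3895} = - \frac{519}{3895} + \frac{6 \sqrt{35}}{5}$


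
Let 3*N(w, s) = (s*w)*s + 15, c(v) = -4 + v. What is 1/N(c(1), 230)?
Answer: -1/52895 ≈ -1.8905e-5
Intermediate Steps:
N(w, s) = 5 + w*s²/3 (N(w, s) = ((s*w)*s + 15)/3 = (w*s² + 15)/3 = (15 + w*s²)/3 = 5 + w*s²/3)
1/N(c(1), 230) = 1/(5 + (⅓)*(-4 + 1)*230²) = 1/(5 + (⅓)*(-3)*52900) = 1/(5 - 52900) = 1/(-52895) = -1/52895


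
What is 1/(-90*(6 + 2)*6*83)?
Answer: -1/358560 ≈ -2.7889e-6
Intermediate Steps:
1/(-90*(6 + 2)*6*83) = 1/(-720*6*83) = 1/(-90*48*83) = 1/(-4320*83) = 1/(-358560) = -1/358560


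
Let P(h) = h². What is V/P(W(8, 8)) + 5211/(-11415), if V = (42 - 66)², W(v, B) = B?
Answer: 32508/3805 ≈ 8.5435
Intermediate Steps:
V = 576 (V = (-24)² = 576)
V/P(W(8, 8)) + 5211/(-11415) = 576/(8²) + 5211/(-11415) = 576/64 + 5211*(-1/11415) = 576*(1/64) - 1737/3805 = 9 - 1737/3805 = 32508/3805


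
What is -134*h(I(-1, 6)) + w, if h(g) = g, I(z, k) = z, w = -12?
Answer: 122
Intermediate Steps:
-134*h(I(-1, 6)) + w = -134*(-1) - 12 = 134 - 12 = 122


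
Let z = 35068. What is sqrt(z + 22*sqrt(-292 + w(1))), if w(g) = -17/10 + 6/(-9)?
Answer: sqrt(7890300 + 165*I*sqrt(264930))/15 ≈ 187.27 + 1.0078*I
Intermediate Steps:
w(g) = -71/30 (w(g) = -17*1/10 + 6*(-1/9) = -17/10 - 2/3 = -71/30)
sqrt(z + 22*sqrt(-292 + w(1))) = sqrt(35068 + 22*sqrt(-292 - 71/30)) = sqrt(35068 + 22*sqrt(-8831/30)) = sqrt(35068 + 22*(I*sqrt(264930)/30)) = sqrt(35068 + 11*I*sqrt(264930)/15)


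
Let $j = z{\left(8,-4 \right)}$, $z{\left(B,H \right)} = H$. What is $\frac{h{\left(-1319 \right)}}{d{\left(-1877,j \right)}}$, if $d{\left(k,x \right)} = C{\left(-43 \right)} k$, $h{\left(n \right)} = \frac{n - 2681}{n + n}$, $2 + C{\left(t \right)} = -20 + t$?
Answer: $\frac{400}{32184919} \approx 1.2428 \cdot 10^{-5}$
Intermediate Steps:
$C{\left(t \right)} = -22 + t$ ($C{\left(t \right)} = -2 + \left(-20 + t\right) = -22 + t$)
$h{\left(n \right)} = \frac{-2681 + n}{2 n}$
$j = -4$
$d{\left(k,x \right)} = - 65 k$ ($d{\left(k,x \right)} = \left(-22 - 43\right) k = - 65 k$)
$\frac{h{\left(-1319 \right)}}{d{\left(-1877,j \right)}} = \frac{\frac{1}{2} \frac{1}{-1319} \left(-2681 - 1319\right)}{\left(-65\right) \left(-1877\right)} = \frac{\frac{1}{2} \left(- \frac{1}{1319}\right) \left(-4000\right)}{122005} = \frac{2000}{1319} \cdot \frac{1}{122005} = \frac{400}{32184919}$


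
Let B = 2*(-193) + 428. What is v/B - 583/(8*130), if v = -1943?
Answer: -1022603/21840 ≈ -46.823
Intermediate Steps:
B = 42 (B = -386 + 428 = 42)
v/B - 583/(8*130) = -1943/42 - 583/(8*130) = -1943*1/42 - 583/1040 = -1943/42 - 583*1/1040 = -1943/42 - 583/1040 = -1022603/21840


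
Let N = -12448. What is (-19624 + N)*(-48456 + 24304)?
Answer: 774602944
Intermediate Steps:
(-19624 + N)*(-48456 + 24304) = (-19624 - 12448)*(-48456 + 24304) = -32072*(-24152) = 774602944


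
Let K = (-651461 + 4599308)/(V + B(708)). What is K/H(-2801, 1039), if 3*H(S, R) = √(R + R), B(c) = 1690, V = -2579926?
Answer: -3947847*√2078/1785858136 ≈ -0.10077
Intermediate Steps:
H(S, R) = √2*√R/3 (H(S, R) = √(R + R)/3 = √(2*R)/3 = (√2*√R)/3 = √2*√R/3)
K = -1315949/859412 (K = (-651461 + 4599308)/(-2579926 + 1690) = 3947847/(-2578236) = 3947847*(-1/2578236) = -1315949/859412 ≈ -1.5312)
K/H(-2801, 1039) = -1315949*3*√2078/2078/859412 = -3947847*√2078/1785858136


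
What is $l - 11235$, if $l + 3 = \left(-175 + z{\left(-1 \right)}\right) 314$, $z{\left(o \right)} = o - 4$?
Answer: $-67758$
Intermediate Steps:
$z{\left(o \right)} = -4 + o$ ($z{\left(o \right)} = o - 4 = -4 + o$)
$l = -56523$ ($l = -3 + \left(-175 - 5\right) 314 = -3 - 56520 = -56523$)
$l - 11235 = -56523 - 11235 = -67758$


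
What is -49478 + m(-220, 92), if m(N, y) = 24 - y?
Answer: -49546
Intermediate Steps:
-49478 + m(-220, 92) = -49478 + (24 - 1*92) = -49478 + (24 - 92) = -49478 - 68 = -49546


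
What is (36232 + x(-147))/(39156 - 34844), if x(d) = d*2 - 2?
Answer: 4492/539 ≈ 8.3340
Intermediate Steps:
x(d) = -2 + 2*d (x(d) = 2*d - 2 = -2 + 2*d)
(36232 + x(-147))/(39156 - 34844) = (36232 + (-2 + 2*(-147)))/(39156 - 34844) = (36232 + (-2 - 294))/4312 = (36232 - 296)*(1/4312) = 35936*(1/4312) = 4492/539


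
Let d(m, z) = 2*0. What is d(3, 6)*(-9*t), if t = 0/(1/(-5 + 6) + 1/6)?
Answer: 0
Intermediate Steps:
d(m, z) = 0
t = 0 (t = 0/(1/1 + 1*(1/6)) = 0/(1*1 + 1/6) = 0/(1 + 1/6) = 0/(7/6) = 0*(6/7) = 0)
d(3, 6)*(-9*t) = 0*(-9*0) = 0*0 = 0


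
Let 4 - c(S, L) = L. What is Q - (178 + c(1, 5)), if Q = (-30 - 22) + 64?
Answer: -165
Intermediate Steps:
c(S, L) = 4 - L
Q = 12 (Q = -52 + 64 = 12)
Q - (178 + c(1, 5)) = 12 - (178 + (4 - 1*5)) = 12 - (178 + (4 - 5)) = 12 - (178 - 1) = 12 - 1*177 = 12 - 177 = -165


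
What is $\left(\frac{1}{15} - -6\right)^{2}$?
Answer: $\frac{8281}{225} \approx 36.804$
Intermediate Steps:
$\left(\frac{1}{15} - -6\right)^{2} = \left(\frac{1}{15} + 6\right)^{2} = \left(\frac{91}{15}\right)^{2} = \frac{8281}{225}$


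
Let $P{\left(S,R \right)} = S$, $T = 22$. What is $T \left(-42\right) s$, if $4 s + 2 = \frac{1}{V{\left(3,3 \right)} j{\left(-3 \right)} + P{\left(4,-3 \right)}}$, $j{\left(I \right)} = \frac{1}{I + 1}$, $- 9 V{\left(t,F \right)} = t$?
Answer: $\frac{10164}{25} \approx 406.56$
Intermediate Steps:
$V{\left(t,F \right)} = - \frac{t}{9}$
$j{\left(I \right)} = \frac{1}{1 + I}$
$s = - \frac{11}{25}$ ($s = - \frac{1}{2} + \frac{1}{4 \left(\frac{\left(- \frac{1}{9}\right) 3}{1 - 3} + 4\right)} = - \frac{1}{2} + \frac{1}{4 \left(- \frac{1}{3 \left(-2\right)} + 4\right)} = - \frac{1}{2} + \frac{1}{4 \left(\left(- \frac{1}{3}\right) \left(- \frac{1}{2}\right) + 4\right)} = - \frac{1}{2} + \frac{1}{4 \left(\frac{1}{6} + 4\right)} = - \frac{1}{2} + \frac{1}{4 \cdot \frac{25}{6}} = - \frac{1}{2} + \frac{1}{4} \cdot \frac{6}{25} = - \frac{1}{2} + \frac{3}{50} = - \frac{11}{25} \approx -0.44$)
$T \left(-42\right) s = 22 \left(-42\right) \left(- \frac{11}{25}\right) = \left(-924\right) \left(- \frac{11}{25}\right) = \frac{10164}{25}$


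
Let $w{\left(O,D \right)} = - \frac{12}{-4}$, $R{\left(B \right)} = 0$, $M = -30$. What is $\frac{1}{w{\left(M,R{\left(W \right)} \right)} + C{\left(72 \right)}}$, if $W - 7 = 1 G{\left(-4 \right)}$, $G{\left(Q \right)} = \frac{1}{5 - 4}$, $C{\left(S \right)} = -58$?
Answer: $- \frac{1}{55} \approx -0.018182$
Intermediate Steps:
$G{\left(Q \right)} = 1$ ($G{\left(Q \right)} = 1^{-1} = 1$)
$W = 8$ ($W = 7 + 1 \cdot 1 = 7 + 1 = 8$)
$w{\left(O,D \right)} = 3$ ($w{\left(O,D \right)} = \left(-12\right) \left(- \frac{1}{4}\right) = 3$)
$\frac{1}{w{\left(M,R{\left(W \right)} \right)} + C{\left(72 \right)}} = \frac{1}{3 - 58} = \frac{1}{-55} = - \frac{1}{55}$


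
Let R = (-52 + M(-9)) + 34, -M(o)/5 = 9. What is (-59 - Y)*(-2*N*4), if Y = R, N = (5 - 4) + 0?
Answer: -32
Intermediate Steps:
M(o) = -45 (M(o) = -5*9 = -45)
N = 1 (N = 1 + 0 = 1)
R = -63 (R = (-52 - 45) + 34 = -97 + 34 = -63)
Y = -63
(-59 - Y)*(-2*N*4) = (-59 - 1*(-63))*(-2*1*4) = (-59 + 63)*(-2*4) = 4*(-8) = -32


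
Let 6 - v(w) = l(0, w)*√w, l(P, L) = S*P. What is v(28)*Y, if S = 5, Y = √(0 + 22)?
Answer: 6*√22 ≈ 28.142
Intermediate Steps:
Y = √22 ≈ 4.6904
l(P, L) = 5*P
v(w) = 6 (v(w) = 6 - 5*0*√w = 6 - 0*√w = 6 - 1*0 = 6 + 0 = 6)
v(28)*Y = 6*√22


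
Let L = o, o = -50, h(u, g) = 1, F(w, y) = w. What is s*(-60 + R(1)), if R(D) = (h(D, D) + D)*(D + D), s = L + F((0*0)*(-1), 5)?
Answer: 2800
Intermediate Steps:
L = -50
s = -50 (s = -50 + (0*0)*(-1) = -50 + 0*(-1) = -50 + 0 = -50)
R(D) = 2*D*(1 + D) (R(D) = (1 + D)*(D + D) = (1 + D)*(2*D) = 2*D*(1 + D))
s*(-60 + R(1)) = -50*(-60 + 2*1*(1 + 1)) = -50*(-60 + 2*1*2) = -50*(-60 + 4) = -50*(-56) = 2800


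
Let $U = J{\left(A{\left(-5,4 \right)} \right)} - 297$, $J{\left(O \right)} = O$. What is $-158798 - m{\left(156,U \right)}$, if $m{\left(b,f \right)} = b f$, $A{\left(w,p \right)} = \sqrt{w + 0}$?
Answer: $-112466 - 156 i \sqrt{5} \approx -1.1247 \cdot 10^{5} - 348.83 i$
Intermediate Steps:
$A{\left(w,p \right)} = \sqrt{w}$
$U = -297 + i \sqrt{5}$ ($U = \sqrt{-5} - 297 = i \sqrt{5} - 297 = -297 + i \sqrt{5} \approx -297.0 + 2.2361 i$)
$-158798 - m{\left(156,U \right)} = -158798 - 156 \left(-297 + i \sqrt{5}\right) = -158798 - \left(-46332 + 156 i \sqrt{5}\right) = -158798 + \left(46332 - 156 i \sqrt{5}\right) = -112466 - 156 i \sqrt{5}$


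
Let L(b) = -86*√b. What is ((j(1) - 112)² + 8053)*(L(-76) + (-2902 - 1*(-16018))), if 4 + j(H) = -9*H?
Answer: 310560648 - 4072616*I*√19 ≈ 3.1056e+8 - 1.7752e+7*I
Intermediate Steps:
j(H) = -4 - 9*H
((j(1) - 112)² + 8053)*(L(-76) + (-2902 - 1*(-16018))) = (((-4 - 9*1) - 112)² + 8053)*(-172*I*√19 + (-2902 - 1*(-16018))) = (((-4 - 9) - 112)² + 8053)*(-172*I*√19 + (-2902 + 16018)) = ((-13 - 112)² + 8053)*(-172*I*√19 + 13116) = ((-125)² + 8053)*(13116 - 172*I*√19) = (15625 + 8053)*(13116 - 172*I*√19) = 23678*(13116 - 172*I*√19) = 310560648 - 4072616*I*√19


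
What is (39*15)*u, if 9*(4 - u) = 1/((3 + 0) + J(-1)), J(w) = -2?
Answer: 2275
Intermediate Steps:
u = 35/9 (u = 4 - 1/(9*((3 + 0) - 2)) = 4 - 1/(9*(3 - 2)) = 4 - ⅑/1 = 4 - ⅑*1 = 4 - ⅑ = 35/9 ≈ 3.8889)
(39*15)*u = (39*15)*(35/9) = 585*(35/9) = 2275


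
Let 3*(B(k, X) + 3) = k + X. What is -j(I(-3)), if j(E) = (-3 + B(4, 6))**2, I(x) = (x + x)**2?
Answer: -64/9 ≈ -7.1111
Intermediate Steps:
B(k, X) = -3 + X/3 + k/3 (B(k, X) = -3 + (k + X)/3 = -3 + (X + k)/3 = -3 + (X/3 + k/3) = -3 + X/3 + k/3)
I(x) = 4*x**2 (I(x) = (2*x)**2 = 4*x**2)
j(E) = 64/9 (j(E) = (-3 + (-3 + (1/3)*6 + (1/3)*4))**2 = (-3 + (-3 + 2 + 4/3))**2 = (-3 + 1/3)**2 = (-8/3)**2 = 64/9)
-j(I(-3)) = -1*64/9 = -64/9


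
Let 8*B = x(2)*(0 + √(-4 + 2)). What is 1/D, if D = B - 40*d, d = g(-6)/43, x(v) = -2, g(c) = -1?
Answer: 13760/14649 + 3698*I*√2/14649 ≈ 0.93931 + 0.357*I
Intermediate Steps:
d = -1/43 ≈ -0.023256
B = -I*√2/4 (B = (-2*(0 + √(-4 + 2)))/8 = (-2*(0 + √(-2)))/8 = (-2*(0 + I*√2))/8 = (-2*I*√2)/8 = -I*√2/4 ≈ -0.35355*I)
D = 40/43 - I*√2/4 (D = -I*√2/4 - 40*(-1/43) = -I*√2/4 + 40/43 = 40/43 - I*√2/4 ≈ 0.93023 - 0.35355*I)
1/D = 1/(40/43 - I*√2/4)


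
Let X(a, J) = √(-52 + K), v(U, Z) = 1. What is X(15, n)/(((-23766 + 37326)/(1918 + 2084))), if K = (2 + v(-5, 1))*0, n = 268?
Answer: 667*I*√13/1130 ≈ 2.1282*I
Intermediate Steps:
K = 0 (K = (2 + 1)*0 = 3*0 = 0)
X(a, J) = 2*I*√13 (X(a, J) = √(-52 + 0) = √(-52) = 2*I*√13)
X(15, n)/(((-23766 + 37326)/(1918 + 2084))) = (2*I*√13)/(((-23766 + 37326)/(1918 + 2084))) = (2*I*√13)/((13560/4002)) = (2*I*√13)/((13560*(1/4002))) = (2*I*√13)/(2260/667) = (2*I*√13)*(667/2260) = 667*I*√13/1130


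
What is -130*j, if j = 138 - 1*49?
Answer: -11570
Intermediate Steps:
j = 89 (j = 138 - 49 = 89)
-130*j = -130*89 = -11570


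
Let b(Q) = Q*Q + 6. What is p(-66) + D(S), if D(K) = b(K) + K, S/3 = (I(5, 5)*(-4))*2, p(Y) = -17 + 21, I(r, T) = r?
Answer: 14290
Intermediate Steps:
p(Y) = 4
b(Q) = 6 + Q² (b(Q) = Q² + 6 = 6 + Q²)
S = -120 (S = 3*((5*(-4))*2) = 3*(-20*2) = 3*(-40) = -120)
D(K) = 6 + K + K² (D(K) = (6 + K²) + K = 6 + K + K²)
p(-66) + D(S) = 4 + (6 - 120 + (-120)²) = 4 + (6 - 120 + 14400) = 4 + 14286 = 14290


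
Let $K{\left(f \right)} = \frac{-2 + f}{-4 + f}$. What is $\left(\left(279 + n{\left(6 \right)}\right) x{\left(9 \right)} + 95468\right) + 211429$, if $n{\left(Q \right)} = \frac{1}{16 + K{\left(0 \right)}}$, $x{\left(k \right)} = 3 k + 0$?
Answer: $\frac{3458748}{11} \approx 3.1443 \cdot 10^{5}$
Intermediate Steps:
$K{\left(f \right)} = \frac{-2 + f}{-4 + f}$
$x{\left(k \right)} = 3 k$
$n{\left(Q \right)} = \frac{2}{33}$ ($n{\left(Q \right)} = \frac{1}{16 + \frac{-2 + 0}{-4 + 0}} = \frac{1}{16 + \frac{1}{-4} \left(-2\right)} = \frac{1}{16 - - \frac{1}{2}} = \frac{1}{16 + \frac{1}{2}} = \frac{1}{\frac{33}{2}} = \frac{2}{33}$)
$\left(\left(279 + n{\left(6 \right)}\right) x{\left(9 \right)} + 95468\right) + 211429 = \left(\left(279 + \frac{2}{33}\right) 3 \cdot 9 + 95468\right) + 211429 = \left(\frac{9209}{33} \cdot 27 + 95468\right) + 211429 = \left(\frac{82881}{11} + 95468\right) + 211429 = \frac{1133029}{11} + 211429 = \frac{3458748}{11}$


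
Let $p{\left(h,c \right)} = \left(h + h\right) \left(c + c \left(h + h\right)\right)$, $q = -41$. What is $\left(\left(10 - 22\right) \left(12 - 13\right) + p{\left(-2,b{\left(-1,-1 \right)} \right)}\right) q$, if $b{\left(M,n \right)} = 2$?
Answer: $-1476$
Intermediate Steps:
$p{\left(h,c \right)} = 2 h \left(c + 2 c h\right)$ ($p{\left(h,c \right)} = 2 h \left(c + c 2 h\right) = 2 h \left(c + 2 c h\right)$)
$\left(\left(10 - 22\right) \left(12 - 13\right) + p{\left(-2,b{\left(-1,-1 \right)} \right)}\right) q = \left(\left(10 - 22\right) \left(12 - 13\right) + 2 \cdot 2 \left(-2\right) \left(1 + 2 \left(-2\right)\right)\right) \left(-41\right) = \left(\left(-12\right) \left(-1\right) + 2 \cdot 2 \left(-2\right) \left(1 - 4\right)\right) \left(-41\right) = \left(12 + 2 \cdot 2 \left(-2\right) \left(-3\right)\right) \left(-41\right) = \left(12 + 24\right) \left(-41\right) = 36 \left(-41\right) = -1476$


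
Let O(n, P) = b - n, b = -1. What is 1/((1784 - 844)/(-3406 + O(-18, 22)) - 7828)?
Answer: -3389/26530032 ≈ -0.00012774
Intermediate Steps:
O(n, P) = -1 - n
1/((1784 - 844)/(-3406 + O(-18, 22)) - 7828) = 1/((1784 - 844)/(-3406 + (-1 - 1*(-18))) - 7828) = 1/(940/(-3406 + (-1 + 18)) - 7828) = 1/(940/(-3406 + 17) - 7828) = 1/(940/(-3389) - 7828) = 1/(940*(-1/3389) - 7828) = 1/(-940/3389 - 7828) = 1/(-26530032/3389) = -3389/26530032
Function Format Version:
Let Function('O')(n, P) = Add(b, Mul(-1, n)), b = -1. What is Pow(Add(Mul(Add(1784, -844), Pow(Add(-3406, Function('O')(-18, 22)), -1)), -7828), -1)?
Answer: Rational(-3389, 26530032) ≈ -0.00012774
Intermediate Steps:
Function('O')(n, P) = Add(-1, Mul(-1, n))
Pow(Add(Mul(Add(1784, -844), Pow(Add(-3406, Function('O')(-18, 22)), -1)), -7828), -1) = Pow(Add(Mul(Add(1784, -844), Pow(Add(-3406, Add(-1, Mul(-1, -18))), -1)), -7828), -1) = Pow(Add(Mul(940, Pow(Add(-3406, Add(-1, 18)), -1)), -7828), -1) = Pow(Add(Mul(940, Pow(Add(-3406, 17), -1)), -7828), -1) = Pow(Add(Mul(940, Pow(-3389, -1)), -7828), -1) = Pow(Add(Mul(940, Rational(-1, 3389)), -7828), -1) = Pow(Add(Rational(-940, 3389), -7828), -1) = Pow(Rational(-26530032, 3389), -1) = Rational(-3389, 26530032)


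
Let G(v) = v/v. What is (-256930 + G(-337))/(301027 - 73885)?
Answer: -85643/75714 ≈ -1.1311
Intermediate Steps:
G(v) = 1
(-256930 + G(-337))/(301027 - 73885) = (-256930 + 1)/(301027 - 73885) = -256929/227142 = -256929*1/227142 = -85643/75714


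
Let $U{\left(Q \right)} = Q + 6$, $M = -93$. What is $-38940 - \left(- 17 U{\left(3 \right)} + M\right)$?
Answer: $-38694$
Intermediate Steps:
$U{\left(Q \right)} = 6 + Q$
$-38940 - \left(- 17 U{\left(3 \right)} + M\right) = -38940 - \left(- 17 \left(6 + 3\right) - 93\right) = -38940 - \left(\left(-17\right) 9 - 93\right) = -38940 - \left(-153 - 93\right) = -38940 - -246 = -38940 + 246 = -38694$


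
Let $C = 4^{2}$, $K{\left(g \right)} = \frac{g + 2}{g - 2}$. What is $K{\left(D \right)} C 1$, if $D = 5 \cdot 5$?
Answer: $\frac{432}{23} \approx 18.783$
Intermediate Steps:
$D = 25$
$K{\left(g \right)} = \frac{2 + g}{-2 + g}$
$C = 16$
$K{\left(D \right)} C 1 = \frac{2 + 25}{-2 + 25} \cdot 16 \cdot 1 = \frac{1}{23} \cdot 27 \cdot 16 \cdot 1 = \frac{27}{23} \cdot 16 \cdot 1 = \frac{432}{23} \cdot 1 = \frac{432}{23}$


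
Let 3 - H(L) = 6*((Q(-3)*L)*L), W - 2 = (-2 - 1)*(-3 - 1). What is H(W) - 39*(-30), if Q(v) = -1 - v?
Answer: -1179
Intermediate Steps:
W = 14 (W = 2 + (-2 - 1)*(-3 - 1) = 2 - 3*(-4) = 2 + 12 = 14)
H(L) = 3 - 12*L**2 (H(L) = 3 - 6*((-1 - 1*(-3))*L)*L = 3 - 6*((-1 + 3)*L)*L = 3 - 6*(2*L)*L = 3 - 6*2*L**2 = 3 - 12*L**2)
H(W) - 39*(-30) = (3 - 12*14**2) - 39*(-30) = (3 - 12*196) + 1170 = (3 - 2352) + 1170 = -2349 + 1170 = -1179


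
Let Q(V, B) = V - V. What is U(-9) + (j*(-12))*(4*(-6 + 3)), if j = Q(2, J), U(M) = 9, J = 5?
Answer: 9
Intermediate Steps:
Q(V, B) = 0
j = 0
U(-9) + (j*(-12))*(4*(-6 + 3)) = 9 + (0*(-12))*(4*(-6 + 3)) = 9 + 0*(4*(-3)) = 9 + 0*(-12) = 9 + 0 = 9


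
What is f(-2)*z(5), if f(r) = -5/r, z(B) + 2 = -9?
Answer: -55/2 ≈ -27.500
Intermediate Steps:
z(B) = -11 (z(B) = -2 - 9 = -11)
f(-2)*z(5) = -5/(-2)*(-11) = -5*(-1/2)*(-11) = (5/2)*(-11) = -55/2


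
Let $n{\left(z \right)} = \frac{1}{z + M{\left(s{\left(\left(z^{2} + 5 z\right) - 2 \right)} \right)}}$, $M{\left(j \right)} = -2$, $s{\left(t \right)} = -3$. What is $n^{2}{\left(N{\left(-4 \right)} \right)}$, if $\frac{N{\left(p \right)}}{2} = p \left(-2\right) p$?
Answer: $\frac{1}{4356} \approx 0.00022957$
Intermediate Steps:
$N{\left(p \right)} = - 4 p^{2}$ ($N{\left(p \right)} = 2 p \left(-2\right) p = 2 - 2 p p = 2 \left(- 2 p^{2}\right) = - 4 p^{2}$)
$n{\left(z \right)} = \frac{1}{-2 + z}$ ($n{\left(z \right)} = \frac{1}{z - 2} = \frac{1}{-2 + z}$)
$n^{2}{\left(N{\left(-4 \right)} \right)} = \left(\frac{1}{-2 - 4 \left(-4\right)^{2}}\right)^{2} = \left(\frac{1}{-2 - 64}\right)^{2} = \left(\frac{1}{-66}\right)^{2} = \left(- \frac{1}{66}\right)^{2} = \frac{1}{4356}$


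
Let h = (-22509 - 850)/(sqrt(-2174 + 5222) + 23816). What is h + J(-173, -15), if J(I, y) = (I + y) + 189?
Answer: 1360108/70899851 + 23359*sqrt(762)/283599404 ≈ 0.021457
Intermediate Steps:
J(I, y) = 189 + I + y
h = -23359/(23816 + 2*sqrt(762)) (h = -23359/(sqrt(3048) + 23816) = -23359/(2*sqrt(762) + 23816) = -23359/(23816 + 2*sqrt(762)) ≈ -0.97854)
h + J(-173, -15) = (-69539743/70899851 + 23359*sqrt(762)/283599404) + (189 - 173 - 15) = (-69539743/70899851 + 23359*sqrt(762)/283599404) + 1 = 1360108/70899851 + 23359*sqrt(762)/283599404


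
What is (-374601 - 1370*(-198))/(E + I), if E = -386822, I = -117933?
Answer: 103341/504755 ≈ 0.20474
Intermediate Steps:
(-374601 - 1370*(-198))/(E + I) = (-374601 - 1370*(-198))/(-386822 - 117933) = (-374601 + 271260)/(-504755) = -103341*(-1/504755) = 103341/504755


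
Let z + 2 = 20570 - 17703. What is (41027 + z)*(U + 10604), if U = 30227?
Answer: 1792154252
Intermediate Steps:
z = 2865 (z = -2 + (20570 - 17703) = -2 + 2867 = 2865)
(41027 + z)*(U + 10604) = (41027 + 2865)*(30227 + 10604) = 43892*40831 = 1792154252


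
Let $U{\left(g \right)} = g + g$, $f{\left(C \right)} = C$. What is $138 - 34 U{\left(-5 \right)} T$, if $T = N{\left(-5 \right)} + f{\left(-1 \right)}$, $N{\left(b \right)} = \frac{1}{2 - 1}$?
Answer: $138$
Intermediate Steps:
$N{\left(b \right)} = 1$ ($N{\left(b \right)} = 1^{-1} = 1$)
$U{\left(g \right)} = 2 g$
$T = 0$ ($T = 1 - 1 = 0$)
$138 - 34 U{\left(-5 \right)} T = 138 - 34 \cdot 2 \left(-5\right) 0 = 138 - 34 \left(\left(-10\right) 0\right) = 138 - 0 = 138 + 0 = 138$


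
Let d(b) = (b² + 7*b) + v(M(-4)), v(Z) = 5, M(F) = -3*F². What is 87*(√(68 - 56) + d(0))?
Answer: 435 + 174*√3 ≈ 736.38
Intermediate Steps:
d(b) = 5 + b² + 7*b (d(b) = (b² + 7*b) + 5 = 5 + b² + 7*b)
87*(√(68 - 56) + d(0)) = 87*(√(68 - 56) + (5 + 0² + 7*0)) = 87*(√12 + (5 + 0 + 0)) = 87*(2*√3 + 5) = 87*(5 + 2*√3) = 435 + 174*√3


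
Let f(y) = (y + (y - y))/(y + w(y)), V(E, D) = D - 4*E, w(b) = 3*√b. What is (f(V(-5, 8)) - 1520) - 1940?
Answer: -65712/19 - 6*√7/19 ≈ -3459.4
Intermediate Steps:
f(y) = y/(y + 3*√y) (f(y) = (y + (y - y))/(y + 3*√y) = (y + 0)/(y + 3*√y) = y/(y + 3*√y))
(f(V(-5, 8)) - 1520) - 1940 = ((8 - 4*(-5))/((8 - 4*(-5)) + 3*√(8 - 4*(-5))) - 1520) - 1940 = ((8 + 20)/((8 + 20) + 3*√(8 + 20)) - 1520) - 1940 = (28/(28 + 3*√28) - 1520) - 1940 = (28/(28 + 3*(2*√7)) - 1520) - 1940 = (28/(28 + 6*√7) - 1520) - 1940 = (-1520 + 28/(28 + 6*√7)) - 1940 = -3460 + 28/(28 + 6*√7)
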